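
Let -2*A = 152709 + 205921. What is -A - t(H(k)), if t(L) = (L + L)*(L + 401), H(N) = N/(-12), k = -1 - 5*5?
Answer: 3196223/18 ≈ 1.7757e+5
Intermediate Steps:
k = -26 (k = -1 - 25 = -26)
H(N) = -N/12 (H(N) = N*(-1/12) = -N/12)
t(L) = 2*L*(401 + L) (t(L) = (2*L)*(401 + L) = 2*L*(401 + L))
A = -179315 (A = -(152709 + 205921)/2 = -½*358630 = -179315)
-A - t(H(k)) = -1*(-179315) - 2*(-1/12*(-26))*(401 - 1/12*(-26)) = 179315 - 2*13*(401 + 13/6)/6 = 179315 - 2*13*2419/(6*6) = 179315 - 1*31447/18 = 179315 - 31447/18 = 3196223/18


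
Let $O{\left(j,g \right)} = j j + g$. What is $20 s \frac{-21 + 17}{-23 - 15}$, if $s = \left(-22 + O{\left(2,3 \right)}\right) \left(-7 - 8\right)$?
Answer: $\frac{9000}{19} \approx 473.68$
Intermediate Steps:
$O{\left(j,g \right)} = g + j^{2}$ ($O{\left(j,g \right)} = j^{2} + g = g + j^{2}$)
$s = 225$ ($s = \left(-22 + \left(3 + 2^{2}\right)\right) \left(-7 - 8\right) = \left(-22 + \left(3 + 4\right)\right) \left(-15\right) = \left(-22 + 7\right) \left(-15\right) = \left(-15\right) \left(-15\right) = 225$)
$20 s \frac{-21 + 17}{-23 - 15} = 20 \cdot 225 \frac{-21 + 17}{-23 - 15} = 4500 \left(- \frac{4}{-38}\right) = 4500 \left(\left(-4\right) \left(- \frac{1}{38}\right)\right) = 4500 \cdot \frac{2}{19} = \frac{9000}{19}$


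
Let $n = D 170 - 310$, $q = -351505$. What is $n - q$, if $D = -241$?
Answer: $310225$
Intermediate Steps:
$n = -41280$ ($n = \left(-241\right) 170 - 310 = -40970 - 310 = -41280$)
$n - q = -41280 - -351505 = -41280 + 351505 = 310225$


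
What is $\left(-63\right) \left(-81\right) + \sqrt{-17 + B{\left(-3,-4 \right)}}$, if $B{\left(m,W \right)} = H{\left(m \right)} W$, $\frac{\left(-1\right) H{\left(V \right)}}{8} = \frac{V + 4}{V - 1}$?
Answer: $5103 + 5 i \approx 5103.0 + 5.0 i$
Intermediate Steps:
$H{\left(V \right)} = - \frac{8 \left(4 + V\right)}{-1 + V}$ ($H{\left(V \right)} = - 8 \frac{V + 4}{V - 1} = - 8 \frac{4 + V}{-1 + V} = - \frac{8 \left(4 + V\right)}{-1 + V}$)
$B{\left(m,W \right)} = \frac{8 W \left(-4 - m\right)}{-1 + m}$ ($B{\left(m,W \right)} = \frac{8 \left(-4 - m\right)}{-1 + m} W = \frac{8 W \left(-4 - m\right)}{-1 + m}$)
$\left(-63\right) \left(-81\right) + \sqrt{-17 + B{\left(-3,-4 \right)}} = \left(-63\right) \left(-81\right) + \sqrt{-17 - - \frac{32 \left(4 - 3\right)}{-1 - 3}} = 5103 + \sqrt{-17 - \left(-32\right) \frac{1}{-4} \cdot 1} = 5103 + \sqrt{-17 - \left(-32\right) \left(- \frac{1}{4}\right) 1} = 5103 + \sqrt{-17 - 8} = 5103 + \sqrt{-25} = 5103 + 5 i$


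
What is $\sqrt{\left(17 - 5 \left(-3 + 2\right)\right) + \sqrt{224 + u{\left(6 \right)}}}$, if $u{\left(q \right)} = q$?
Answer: $\sqrt{22 + \sqrt{230}} \approx 6.0964$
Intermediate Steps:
$\sqrt{\left(17 - 5 \left(-3 + 2\right)\right) + \sqrt{224 + u{\left(6 \right)}}} = \sqrt{\left(17 - 5 \left(-3 + 2\right)\right) + \sqrt{224 + 6}} = \sqrt{\left(17 - 5 \left(-1\right)\right) + \sqrt{230}} = \sqrt{\left(17 - -5\right) + \sqrt{230}} = \sqrt{\left(17 + 5\right) + \sqrt{230}} = \sqrt{22 + \sqrt{230}}$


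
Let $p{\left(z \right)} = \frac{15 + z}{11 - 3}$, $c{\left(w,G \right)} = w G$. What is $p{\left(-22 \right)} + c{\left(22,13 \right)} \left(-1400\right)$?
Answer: $- \frac{3203207}{8} \approx -4.004 \cdot 10^{5}$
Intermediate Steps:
$c{\left(w,G \right)} = G w$
$p{\left(z \right)} = \frac{15}{8} + \frac{z}{8}$ ($p{\left(z \right)} = \frac{15 + z}{8} = \left(15 + z\right) \frac{1}{8} = \frac{15}{8} + \frac{z}{8}$)
$p{\left(-22 \right)} + c{\left(22,13 \right)} \left(-1400\right) = \left(\frac{15}{8} + \frac{1}{8} \left(-22\right)\right) + 13 \cdot 22 \left(-1400\right) = \left(\frac{15}{8} - \frac{11}{4}\right) + 286 \left(-1400\right) = - \frac{7}{8} - 400400 = - \frac{3203207}{8}$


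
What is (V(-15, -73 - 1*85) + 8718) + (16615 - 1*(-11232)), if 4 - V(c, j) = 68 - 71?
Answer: 36572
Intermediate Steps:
V(c, j) = 7 (V(c, j) = 4 - (68 - 71) = 4 - 1*(-3) = 4 + 3 = 7)
(V(-15, -73 - 1*85) + 8718) + (16615 - 1*(-11232)) = (7 + 8718) + (16615 - 1*(-11232)) = 8725 + (16615 + 11232) = 8725 + 27847 = 36572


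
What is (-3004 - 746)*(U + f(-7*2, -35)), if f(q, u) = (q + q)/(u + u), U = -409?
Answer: 1532250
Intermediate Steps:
f(q, u) = q/u (f(q, u) = (2*q)/((2*u)) = (2*q)*(1/(2*u)) = q/u)
(-3004 - 746)*(U + f(-7*2, -35)) = (-3004 - 746)*(-409 - 7*2/(-35)) = -3750*(-409 - 14*(-1/35)) = -3750*(-409 + 2/5) = -3750*(-2043/5) = 1532250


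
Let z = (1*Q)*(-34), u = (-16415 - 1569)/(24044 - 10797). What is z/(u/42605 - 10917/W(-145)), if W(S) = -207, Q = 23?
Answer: -10151090391910/684602758023 ≈ -14.828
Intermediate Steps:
u = -17984/13247 ≈ -1.3576
z = -782 (z = (1*23)*(-34) = 23*(-34) = -782)
z/(u/42605 - 10917/W(-145)) = -782/(-17984/13247/42605 - 10917/(-207)) = -782/(-17984/13247*1/42605 - 10917*(-1/207)) = -782/(-17984/564388435 + 1213/23) = -782/684602758023/12980934005 = -782*12980934005/684602758023 = -10151090391910/684602758023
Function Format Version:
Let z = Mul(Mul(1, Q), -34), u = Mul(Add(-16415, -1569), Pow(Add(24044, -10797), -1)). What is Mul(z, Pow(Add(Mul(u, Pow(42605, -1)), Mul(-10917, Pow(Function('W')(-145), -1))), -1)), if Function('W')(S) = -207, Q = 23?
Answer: Rational(-10151090391910, 684602758023) ≈ -14.828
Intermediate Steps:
u = Rational(-17984, 13247) (u = Mul(-17984, Pow(13247, -1)) = Mul(-17984, Rational(1, 13247)) = Rational(-17984, 13247) ≈ -1.3576)
z = -782 (z = Mul(Mul(1, 23), -34) = Mul(23, -34) = -782)
Mul(z, Pow(Add(Mul(u, Pow(42605, -1)), Mul(-10917, Pow(Function('W')(-145), -1))), -1)) = Mul(-782, Pow(Add(Mul(Rational(-17984, 13247), Pow(42605, -1)), Mul(-10917, Pow(-207, -1))), -1)) = Mul(-782, Pow(Add(Mul(Rational(-17984, 13247), Rational(1, 42605)), Mul(-10917, Rational(-1, 207))), -1)) = Mul(-782, Pow(Add(Rational(-17984, 564388435), Rational(1213, 23)), -1)) = Mul(-782, Pow(Rational(684602758023, 12980934005), -1)) = Mul(-782, Rational(12980934005, 684602758023)) = Rational(-10151090391910, 684602758023)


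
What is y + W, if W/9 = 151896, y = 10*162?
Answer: 1368684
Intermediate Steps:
y = 1620
W = 1367064 (W = 9*151896 = 1367064)
y + W = 1620 + 1367064 = 1368684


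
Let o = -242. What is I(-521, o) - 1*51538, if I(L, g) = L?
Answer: -52059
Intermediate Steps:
I(-521, o) - 1*51538 = -521 - 1*51538 = -521 - 51538 = -52059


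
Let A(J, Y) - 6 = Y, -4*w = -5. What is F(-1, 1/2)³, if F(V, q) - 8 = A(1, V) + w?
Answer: 185193/64 ≈ 2893.6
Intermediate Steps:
w = 5/4 (w = -¼*(-5) = 5/4 ≈ 1.2500)
A(J, Y) = 6 + Y
F(V, q) = 61/4 + V (F(V, q) = 8 + ((6 + V) + 5/4) = 8 + (29/4 + V) = 61/4 + V)
F(-1, 1/2)³ = (61/4 - 1)³ = (57/4)³ = 185193/64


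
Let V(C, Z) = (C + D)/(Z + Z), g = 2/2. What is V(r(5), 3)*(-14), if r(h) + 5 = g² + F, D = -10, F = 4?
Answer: 70/3 ≈ 23.333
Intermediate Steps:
g = 1 (g = 2*(½) = 1)
r(h) = 0 (r(h) = -5 + (1² + 4) = -5 + (1 + 4) = -5 + 5 = 0)
V(C, Z) = (-10 + C)/(2*Z) (V(C, Z) = (C - 10)/(Z + Z) = (-10 + C)/((2*Z)) = (-10 + C)*(1/(2*Z)) = (-10 + C)/(2*Z))
V(r(5), 3)*(-14) = ((½)*(-10 + 0)/3)*(-14) = ((½)*(⅓)*(-10))*(-14) = -5/3*(-14) = 70/3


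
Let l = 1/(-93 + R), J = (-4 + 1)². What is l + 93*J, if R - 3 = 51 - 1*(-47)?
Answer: 6697/8 ≈ 837.13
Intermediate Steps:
R = 101 (R = 3 + (51 - 1*(-47)) = 3 + (51 + 47) = 3 + 98 = 101)
J = 9 (J = (-3)² = 9)
l = ⅛ (l = 1/(-93 + 101) = 1/8 = ⅛ ≈ 0.12500)
l + 93*J = ⅛ + 93*9 = ⅛ + 837 = 6697/8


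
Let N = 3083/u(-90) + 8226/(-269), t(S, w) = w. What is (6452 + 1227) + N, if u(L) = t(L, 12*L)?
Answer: 2221189673/290520 ≈ 7645.6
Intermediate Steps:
u(L) = 12*L
N = -9713407/290520 (N = 3083/((12*(-90))) + 8226/(-269) = 3083/(-1080) + 8226*(-1/269) = 3083*(-1/1080) - 8226/269 = -3083/1080 - 8226/269 = -9713407/290520 ≈ -33.435)
(6452 + 1227) + N = (6452 + 1227) - 9713407/290520 = 7679 - 9713407/290520 = 2221189673/290520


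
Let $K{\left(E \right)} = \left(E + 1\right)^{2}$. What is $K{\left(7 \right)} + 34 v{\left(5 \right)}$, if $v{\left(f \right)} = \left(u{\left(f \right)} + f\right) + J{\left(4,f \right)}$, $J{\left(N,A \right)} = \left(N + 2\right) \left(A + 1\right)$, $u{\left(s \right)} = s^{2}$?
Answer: $2308$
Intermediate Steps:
$J{\left(N,A \right)} = \left(1 + A\right) \left(2 + N\right)$ ($J{\left(N,A \right)} = \left(2 + N\right) \left(1 + A\right) = \left(1 + A\right) \left(2 + N\right)$)
$K{\left(E \right)} = \left(1 + E\right)^{2}$
$v{\left(f \right)} = 6 + f^{2} + 7 f$ ($v{\left(f \right)} = \left(f^{2} + f\right) + \left(2 + 4 + 2 f + f 4\right) = \left(f + f^{2}\right) + \left(2 + 4 + 2 f + 4 f\right) = \left(f + f^{2}\right) + \left(6 + 6 f\right) = 6 + f^{2} + 7 f$)
$K{\left(7 \right)} + 34 v{\left(5 \right)} = \left(1 + 7\right)^{2} + 34 \left(6 + 5^{2} + 7 \cdot 5\right) = 8^{2} + 34 \left(6 + 25 + 35\right) = 64 + 34 \cdot 66 = 64 + 2244 = 2308$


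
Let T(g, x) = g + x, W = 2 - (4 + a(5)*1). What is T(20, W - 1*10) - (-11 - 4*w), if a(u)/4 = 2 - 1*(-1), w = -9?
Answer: -29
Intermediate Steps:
a(u) = 12 (a(u) = 4*(2 - 1*(-1)) = 4*(2 + 1) = 4*3 = 12)
W = -14 (W = 2 - (4 + 12*1) = 2 - (4 + 12) = 2 - 1*16 = 2 - 16 = -14)
T(20, W - 1*10) - (-11 - 4*w) = (20 + (-14 - 1*10)) - (-11 - 4*(-9)) = (20 + (-14 - 10)) - (-11 + 36) = (20 - 24) - 1*25 = -4 - 25 = -29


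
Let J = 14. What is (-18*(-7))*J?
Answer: 1764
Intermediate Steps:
(-18*(-7))*J = -18*(-7)*14 = 126*14 = 1764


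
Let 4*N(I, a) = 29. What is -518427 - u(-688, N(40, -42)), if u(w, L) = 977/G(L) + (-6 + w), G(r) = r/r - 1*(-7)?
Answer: -4142841/8 ≈ -5.1786e+5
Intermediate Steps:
N(I, a) = 29/4 (N(I, a) = (¼)*29 = 29/4)
G(r) = 8 (G(r) = 1 + 7 = 8)
u(w, L) = 929/8 + w (u(w, L) = 977/8 + (-6 + w) = 929/8 + w)
-518427 - u(-688, N(40, -42)) = -518427 - (929/8 - 688) = -518427 - 1*(-4575/8) = -518427 + 4575/8 = -4142841/8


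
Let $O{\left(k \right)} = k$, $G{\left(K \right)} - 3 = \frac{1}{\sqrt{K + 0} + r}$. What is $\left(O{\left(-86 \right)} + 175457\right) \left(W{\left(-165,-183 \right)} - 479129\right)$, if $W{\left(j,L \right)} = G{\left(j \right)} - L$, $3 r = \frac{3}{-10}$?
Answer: $- \frac{1385963756541063}{16501} - \frac{17537100 i \sqrt{165}}{16501} \approx -8.3993 \cdot 10^{10} - 13652.0 i$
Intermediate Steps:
$r = - \frac{1}{10}$ ($r = \frac{3 \frac{1}{-10}}{3} = \frac{3 \left(- \frac{1}{10}\right)}{3} = \frac{1}{3} \left(- \frac{3}{10}\right) = - \frac{1}{10} \approx -0.1$)
$G{\left(K \right)} = 3 + \frac{1}{- \frac{1}{10} + \sqrt{K}}$ ($G{\left(K \right)} = 3 + \frac{1}{\sqrt{K + 0} - \frac{1}{10}} = 3 + \frac{1}{\sqrt{K} - \frac{1}{10}} = 3 + \frac{1}{- \frac{1}{10} + \sqrt{K}}$)
$W{\left(j,L \right)} = - L + \frac{7 + 30 \sqrt{j}}{-1 + 10 \sqrt{j}}$ ($W{\left(j,L \right)} = \frac{7 + 30 \sqrt{j}}{-1 + 10 \sqrt{j}} - L = - L + \frac{7 + 30 \sqrt{j}}{-1 + 10 \sqrt{j}}$)
$\left(O{\left(-86 \right)} + 175457\right) \left(W{\left(-165,-183 \right)} - 479129\right) = \left(-86 + 175457\right) \left(\frac{7 + 30 \sqrt{-165} - - 183 \left(-1 + 10 \sqrt{-165}\right)}{-1 + 10 \sqrt{-165}} - 479129\right) = 175371 \left(\frac{7 + 30 i \sqrt{165} - - 183 \left(-1 + 10 i \sqrt{165}\right)}{-1 + 10 i \sqrt{165}} - 479129\right) = 175371 \left(\frac{7 + 30 i \sqrt{165} - \left(183 - 1830 i \sqrt{165}\right)}{-1 + 10 i \sqrt{165}} - 479129\right) = 175371 \left(\frac{-176 + 1860 i \sqrt{165}}{-1 + 10 i \sqrt{165}} - 479129\right) = 175371 \left(-479129 + \frac{-176 + 1860 i \sqrt{165}}{-1 + 10 i \sqrt{165}}\right) = -84025331859 + \frac{175371 \left(-176 + 1860 i \sqrt{165}\right)}{-1 + 10 i \sqrt{165}}$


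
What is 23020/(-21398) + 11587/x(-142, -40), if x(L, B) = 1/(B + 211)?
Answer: 21198741013/10699 ≈ 1.9814e+6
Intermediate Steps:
x(L, B) = 1/(211 + B)
23020/(-21398) + 11587/x(-142, -40) = 23020/(-21398) + 11587/(1/(211 - 40)) = 23020*(-1/21398) + 11587/(1/171) = -11510/10699 + 11587/(1/171) = -11510/10699 + 11587*171 = -11510/10699 + 1981377 = 21198741013/10699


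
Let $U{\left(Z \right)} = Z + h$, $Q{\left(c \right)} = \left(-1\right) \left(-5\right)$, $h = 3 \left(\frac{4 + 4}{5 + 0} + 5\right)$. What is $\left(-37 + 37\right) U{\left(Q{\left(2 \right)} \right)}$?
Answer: $0$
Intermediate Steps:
$h = \frac{99}{5}$ ($h = 3 \left(\frac{8}{5} + 5\right) = 3 \cdot \frac{33}{5} = \frac{99}{5} \approx 19.8$)
$Q{\left(c \right)} = 5$
$U{\left(Z \right)} = \frac{99}{5} + Z$ ($U{\left(Z \right)} = Z + \frac{99}{5} = \frac{99}{5} + Z$)
$\left(-37 + 37\right) U{\left(Q{\left(2 \right)} \right)} = \left(-37 + 37\right) \left(\frac{99}{5} + 5\right) = 0 \cdot \frac{124}{5} = 0$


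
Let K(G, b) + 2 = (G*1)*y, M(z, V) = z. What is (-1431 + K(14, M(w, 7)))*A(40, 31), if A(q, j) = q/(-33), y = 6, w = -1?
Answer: 53960/33 ≈ 1635.2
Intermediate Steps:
A(q, j) = -q/33 (A(q, j) = q*(-1/33) = -q/33)
K(G, b) = -2 + 6*G (K(G, b) = -2 + (G*1)*6 = -2 + G*6 = -2 + 6*G)
(-1431 + K(14, M(w, 7)))*A(40, 31) = (-1431 + (-2 + 6*14))*(-1/33*40) = (-1431 + (-2 + 84))*(-40/33) = (-1431 + 82)*(-40/33) = -1349*(-40/33) = 53960/33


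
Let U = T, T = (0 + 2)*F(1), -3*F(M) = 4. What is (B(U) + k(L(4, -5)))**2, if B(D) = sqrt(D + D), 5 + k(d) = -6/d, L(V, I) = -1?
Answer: -13/3 + 8*I*sqrt(3)/3 ≈ -4.3333 + 4.6188*I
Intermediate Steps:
F(M) = -4/3 (F(M) = -1/3*4 = -4/3)
T = -8/3 (T = (0 + 2)*(-4/3) = 2*(-4/3) = -8/3 ≈ -2.6667)
k(d) = -5 - 6/d
U = -8/3 ≈ -2.6667
B(D) = sqrt(2)*sqrt(D) (B(D) = sqrt(2*D) = sqrt(2)*sqrt(D))
(B(U) + k(L(4, -5)))**2 = (sqrt(2)*sqrt(-8/3) + (-5 - 6/(-1)))**2 = (sqrt(2)*(2*I*sqrt(6)/3) + (-5 - 6*(-1)))**2 = (4*I*sqrt(3)/3 + (-5 + 6))**2 = (4*I*sqrt(3)/3 + 1)**2 = (1 + 4*I*sqrt(3)/3)**2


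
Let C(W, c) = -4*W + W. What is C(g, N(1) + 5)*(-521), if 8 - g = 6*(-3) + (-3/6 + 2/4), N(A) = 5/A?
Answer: 40638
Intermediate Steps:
g = 26 (g = 8 - (6*(-3) + (-3/6 + 2/4)) = 8 - (-18 + (-3*1/6 + 2*(1/4))) = 8 - (-18 + (-1/2 + 1/2)) = 8 - (-18 + 0) = 8 - 1*(-18) = 8 + 18 = 26)
C(W, c) = -3*W
C(g, N(1) + 5)*(-521) = -3*26*(-521) = -78*(-521) = 40638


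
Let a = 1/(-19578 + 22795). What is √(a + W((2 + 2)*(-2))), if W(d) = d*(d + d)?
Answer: 3*√147187401/3217 ≈ 11.314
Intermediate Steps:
a = 1/3217 ≈ 0.00031085
W(d) = 2*d² (W(d) = d*(2*d) = 2*d²)
√(a + W((2 + 2)*(-2))) = √(1/3217 + 2*((2 + 2)*(-2))²) = √(1/3217 + 2*(4*(-2))²) = √(1/3217 + 2*(-8)²) = √(1/3217 + 2*64) = √(1/3217 + 128) = √(411777/3217) = 3*√147187401/3217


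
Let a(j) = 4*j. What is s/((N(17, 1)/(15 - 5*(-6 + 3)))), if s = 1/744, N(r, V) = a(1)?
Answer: 5/496 ≈ 0.010081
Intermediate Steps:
N(r, V) = 4 (N(r, V) = 4*1 = 4)
s = 1/744 ≈ 0.0013441
s/((N(17, 1)/(15 - 5*(-6 + 3)))) = 1/(744*((4/(15 - 5*(-6 + 3))))) = 1/(744*((4/(15 - 5*(-3))))) = 1/(744*((4/(15 + 15)))) = 1/(744*((4/30))) = 1/(744*((4*(1/30)))) = 1/(744*(2/15)) = (1/744)*(15/2) = 5/496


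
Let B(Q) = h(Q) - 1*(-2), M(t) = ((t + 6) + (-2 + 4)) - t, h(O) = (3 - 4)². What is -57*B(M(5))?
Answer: -171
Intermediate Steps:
h(O) = 1 (h(O) = (-1)² = 1)
M(t) = 8 (M(t) = ((6 + t) + 2) - t = (8 + t) - t = 8)
B(Q) = 3 (B(Q) = 1 - 1*(-2) = 1 + 2 = 3)
-57*B(M(5)) = -57*3 = -171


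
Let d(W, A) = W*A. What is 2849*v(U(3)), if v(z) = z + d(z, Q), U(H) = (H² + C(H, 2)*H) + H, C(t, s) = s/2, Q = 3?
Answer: 170940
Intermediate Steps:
C(t, s) = s/2 (C(t, s) = s*(½) = s/2)
U(H) = H² + 2*H (U(H) = (H² + ((½)*2)*H) + H = (H² + 1*H) + H = (H² + H) + H = (H + H²) + H = H² + 2*H)
d(W, A) = A*W
v(z) = 4*z (v(z) = z + 3*z = 4*z)
2849*v(U(3)) = 2849*(4*(3*(2 + 3))) = 2849*(4*(3*5)) = 2849*(4*15) = 2849*60 = 170940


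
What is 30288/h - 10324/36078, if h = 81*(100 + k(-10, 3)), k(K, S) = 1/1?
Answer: 56014990/16397451 ≈ 3.4161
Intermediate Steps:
k(K, S) = 1
h = 8181 (h = 81*(100 + 1) = 81*101 = 8181)
30288/h - 10324/36078 = 30288/8181 - 10324/36078 = 30288*(1/8181) - 10324*1/36078 = 10096/2727 - 5162/18039 = 56014990/16397451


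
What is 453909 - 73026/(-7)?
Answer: 3250389/7 ≈ 4.6434e+5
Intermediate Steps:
453909 - 73026/(-7) = 453909 - 73026*(-1)/7 = 453909 - 4057*(-18/7) = 453909 + 73026/7 = 3250389/7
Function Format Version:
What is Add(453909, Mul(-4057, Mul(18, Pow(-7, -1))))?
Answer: Rational(3250389, 7) ≈ 4.6434e+5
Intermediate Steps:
Add(453909, Mul(-4057, Mul(18, Pow(-7, -1)))) = Add(453909, Mul(-4057, Mul(18, Rational(-1, 7)))) = Add(453909, Mul(-4057, Rational(-18, 7))) = Add(453909, Rational(73026, 7)) = Rational(3250389, 7)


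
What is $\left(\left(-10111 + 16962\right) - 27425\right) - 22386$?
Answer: $-42960$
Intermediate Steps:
$\left(\left(-10111 + 16962\right) - 27425\right) - 22386 = \left(6851 - 27425\right) - 22386 = -20574 - 22386 = -42960$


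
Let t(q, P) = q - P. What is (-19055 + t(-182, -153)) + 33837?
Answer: 14753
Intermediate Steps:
(-19055 + t(-182, -153)) + 33837 = (-19055 + (-182 - 1*(-153))) + 33837 = (-19055 + (-182 + 153)) + 33837 = (-19055 - 29) + 33837 = -19084 + 33837 = 14753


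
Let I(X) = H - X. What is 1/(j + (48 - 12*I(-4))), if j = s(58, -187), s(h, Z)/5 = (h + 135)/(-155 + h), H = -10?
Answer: 97/10675 ≈ 0.0090867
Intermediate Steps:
s(h, Z) = 5*(135 + h)/(-155 + h) (s(h, Z) = 5*((h + 135)/(-155 + h)) = 5*((135 + h)/(-155 + h)) = 5*(135 + h)/(-155 + h))
I(X) = -10 - X
j = -965/97 (j = 5*(135 + 58)/(-155 + 58) = 5*193/(-97) = 5*(-1/97)*193 = -965/97 ≈ -9.9485)
1/(j + (48 - 12*I(-4))) = 1/(-965/97 + (48 - 12*(-10 - 1*(-4)))) = 1/(-965/97 + (48 - 12*(-10 + 4))) = 1/(-965/97 + (48 - 12*(-6))) = 1/(-965/97 + (48 + 72)) = 1/(-965/97 + 120) = 1/(10675/97) = 97/10675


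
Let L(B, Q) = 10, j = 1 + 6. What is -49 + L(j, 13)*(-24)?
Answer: -289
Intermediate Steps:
j = 7
-49 + L(j, 13)*(-24) = -49 + 10*(-24) = -49 - 240 = -289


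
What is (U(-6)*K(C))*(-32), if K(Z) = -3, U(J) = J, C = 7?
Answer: -576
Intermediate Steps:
(U(-6)*K(C))*(-32) = -6*(-3)*(-32) = 18*(-32) = -576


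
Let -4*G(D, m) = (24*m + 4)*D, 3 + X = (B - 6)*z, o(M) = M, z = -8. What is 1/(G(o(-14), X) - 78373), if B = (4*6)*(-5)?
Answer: 1/6061 ≈ 0.00016499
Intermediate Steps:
B = -120 (B = 24*(-5) = -120)
X = 1005 (X = -3 + (-120 - 6)*(-8) = -3 - 126*(-8) = -3 + 1008 = 1005)
G(D, m) = -D*(4 + 24*m)/4 (G(D, m) = -(24*m + 4)*D/4 = -(4 + 24*m)*D/4 = -D*(4 + 24*m)/4)
1/(G(o(-14), X) - 78373) = 1/(-1*(-14)*(1 + 6*1005) - 78373) = 1/(-1*(-14)*(1 + 6030) - 78373) = 1/(-1*(-14)*6031 - 78373) = 1/(84434 - 78373) = 1/6061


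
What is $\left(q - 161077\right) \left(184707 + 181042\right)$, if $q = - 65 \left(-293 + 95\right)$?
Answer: $-54206562043$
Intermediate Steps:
$q = 12870$ ($q = \left(-65\right) \left(-198\right) = 12870$)
$\left(q - 161077\right) \left(184707 + 181042\right) = \left(12870 - 161077\right) \left(184707 + 181042\right) = \left(-148207\right) 365749 = -54206562043$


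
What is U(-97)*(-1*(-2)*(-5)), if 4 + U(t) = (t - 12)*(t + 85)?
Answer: -13040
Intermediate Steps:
U(t) = -4 + (-12 + t)*(85 + t) (U(t) = -4 + (t - 12)*(t + 85) = -4 + (-12 + t)*(85 + t))
U(-97)*(-1*(-2)*(-5)) = (-1024 + (-97)² + 73*(-97))*(-1*(-2)*(-5)) = (-1024 + 9409 - 7081)*(2*(-5)) = 1304*(-10) = -13040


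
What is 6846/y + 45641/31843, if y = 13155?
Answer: 272801511/139631555 ≈ 1.9537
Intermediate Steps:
6846/y + 45641/31843 = 6846/13155 + 45641/31843 = 6846*(1/13155) + 45641*(1/31843) = 2282/4385 + 45641/31843 = 272801511/139631555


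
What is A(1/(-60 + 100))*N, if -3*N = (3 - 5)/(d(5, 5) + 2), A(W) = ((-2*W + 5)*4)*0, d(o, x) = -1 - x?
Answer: 0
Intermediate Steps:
A(W) = 0 (A(W) = ((5 - 2*W)*4)*0 = (20 - 8*W)*0 = 0)
N = -1/6 (N = -(3 - 5)/(3*((-1 - 1*5) + 2)) = -(-2)/(3*((-1 - 5) + 2)) = -(-2)/(3*(-6 + 2)) = -(-2)/(3*(-4)) = -(-2)*(-1)/(3*4) = -1/3*1/2 = -1/6 ≈ -0.16667)
A(1/(-60 + 100))*N = 0*(-1/6) = 0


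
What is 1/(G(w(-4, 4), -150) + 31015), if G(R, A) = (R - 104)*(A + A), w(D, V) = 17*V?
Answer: 1/41815 ≈ 2.3915e-5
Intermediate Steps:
G(R, A) = 2*A*(-104 + R) (G(R, A) = (-104 + R)*(2*A) = 2*A*(-104 + R))
1/(G(w(-4, 4), -150) + 31015) = 1/(2*(-150)*(-104 + 17*4) + 31015) = 1/(2*(-150)*(-104 + 68) + 31015) = 1/(2*(-150)*(-36) + 31015) = 1/(10800 + 31015) = 1/41815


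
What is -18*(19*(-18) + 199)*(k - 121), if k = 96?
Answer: -64350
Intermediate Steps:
-18*(19*(-18) + 199)*(k - 121) = -18*(19*(-18) + 199)*(96 - 121) = -18*(-342 + 199)*(-25) = -(-2574)*(-25) = -18*3575 = -64350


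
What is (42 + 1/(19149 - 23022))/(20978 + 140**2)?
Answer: 162665/157158594 ≈ 0.0010350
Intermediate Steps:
(42 + 1/(19149 - 23022))/(20978 + 140**2) = (42 + 1/(-3873))/(20978 + 19600) = (42 - 1/3873)/40578 = (162665/3873)*(1/40578) = 162665/157158594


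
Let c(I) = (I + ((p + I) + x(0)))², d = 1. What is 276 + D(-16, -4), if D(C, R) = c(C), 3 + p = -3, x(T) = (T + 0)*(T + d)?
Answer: 1720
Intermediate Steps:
x(T) = T*(1 + T) (x(T) = (T + 0)*(T + 1) = T*(1 + T))
p = -6 (p = -3 - 3 = -6)
c(I) = (-6 + 2*I)² (c(I) = (I + ((-6 + I) + 0*(1 + 0)))² = (I + ((-6 + I) + 0*1))² = (I + ((-6 + I) + 0))² = (I + (-6 + I))² = (-6 + 2*I)²)
D(C, R) = 4*(-3 + C)²
276 + D(-16, -4) = 276 + 4*(-3 - 16)² = 276 + 4*(-19)² = 276 + 4*361 = 276 + 1444 = 1720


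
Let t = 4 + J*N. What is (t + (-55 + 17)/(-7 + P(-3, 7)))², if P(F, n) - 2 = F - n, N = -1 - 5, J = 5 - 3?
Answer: 6724/225 ≈ 29.884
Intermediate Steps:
J = 2
N = -6
P(F, n) = 2 + F - n (P(F, n) = 2 + (F - n) = 2 + F - n)
t = -8 (t = 4 + 2*(-6) = 4 - 12 = -8)
(t + (-55 + 17)/(-7 + P(-3, 7)))² = (-8 + (-55 + 17)/(-7 + (2 - 3 - 1*7)))² = (-8 - 38/(-7 + (2 - 3 - 7)))² = (-8 - 38/(-7 - 8))² = (-8 - 38/(-15))² = (-8 - 38*(-1/15))² = (-8 + 38/15)² = (-82/15)² = 6724/225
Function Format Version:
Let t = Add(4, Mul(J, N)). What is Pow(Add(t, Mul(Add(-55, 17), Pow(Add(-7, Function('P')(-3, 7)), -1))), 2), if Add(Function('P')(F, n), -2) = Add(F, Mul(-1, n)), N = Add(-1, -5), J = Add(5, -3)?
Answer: Rational(6724, 225) ≈ 29.884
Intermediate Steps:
J = 2
N = -6
Function('P')(F, n) = Add(2, F, Mul(-1, n)) (Function('P')(F, n) = Add(2, Add(F, Mul(-1, n))) = Add(2, F, Mul(-1, n)))
t = -8 (t = Add(4, Mul(2, -6)) = Add(4, -12) = -8)
Pow(Add(t, Mul(Add(-55, 17), Pow(Add(-7, Function('P')(-3, 7)), -1))), 2) = Pow(Add(-8, Mul(Add(-55, 17), Pow(Add(-7, Add(2, -3, Mul(-1, 7))), -1))), 2) = Pow(Add(-8, Mul(-38, Pow(Add(-7, Add(2, -3, -7)), -1))), 2) = Pow(Add(-8, Mul(-38, Pow(Add(-7, -8), -1))), 2) = Pow(Add(-8, Mul(-38, Pow(-15, -1))), 2) = Pow(Add(-8, Mul(-38, Rational(-1, 15))), 2) = Pow(Add(-8, Rational(38, 15)), 2) = Pow(Rational(-82, 15), 2) = Rational(6724, 225)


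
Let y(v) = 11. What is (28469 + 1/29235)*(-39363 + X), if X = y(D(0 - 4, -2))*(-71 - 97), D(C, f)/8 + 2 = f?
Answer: -11433184434192/9745 ≈ -1.1732e+9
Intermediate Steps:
D(C, f) = -16 + 8*f
X = -1848 (X = 11*(-71 - 97) = 11*(-168) = -1848)
(28469 + 1/29235)*(-39363 + X) = (28469 + 1/29235)*(-39363 - 1848) = (28469 + 1/29235)*(-41211) = (832291216/29235)*(-41211) = -11433184434192/9745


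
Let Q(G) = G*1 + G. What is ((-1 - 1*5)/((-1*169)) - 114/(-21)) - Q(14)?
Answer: -26660/1183 ≈ -22.536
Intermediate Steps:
Q(G) = 2*G (Q(G) = G + G = 2*G)
((-1 - 1*5)/((-1*169)) - 114/(-21)) - Q(14) = ((-1 - 1*5)/((-1*169)) - 114/(-21)) - 2*14 = ((-1 - 5)/(-169) - 114*(-1/21)) - 1*28 = (-6*(-1/169) + 38/7) - 28 = (6/169 + 38/7) - 28 = 6464/1183 - 28 = -26660/1183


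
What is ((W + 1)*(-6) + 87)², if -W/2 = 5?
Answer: 19881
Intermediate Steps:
W = -10 (W = -2*5 = -10)
((W + 1)*(-6) + 87)² = ((-10 + 1)*(-6) + 87)² = (-9*(-6) + 87)² = (54 + 87)² = 141² = 19881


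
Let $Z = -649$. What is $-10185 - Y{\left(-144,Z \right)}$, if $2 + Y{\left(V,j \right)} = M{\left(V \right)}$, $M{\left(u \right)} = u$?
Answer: $-10039$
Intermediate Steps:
$Y{\left(V,j \right)} = -2 + V$
$-10185 - Y{\left(-144,Z \right)} = -10185 - \left(-2 - 144\right) = -10185 - -146 = -10185 + 146 = -10039$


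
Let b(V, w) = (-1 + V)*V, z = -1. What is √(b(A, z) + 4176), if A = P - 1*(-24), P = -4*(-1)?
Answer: 6*√137 ≈ 70.228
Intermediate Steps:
P = 4
A = 28 (A = 4 - 1*(-24) = 4 + 24 = 28)
b(V, w) = V*(-1 + V)
√(b(A, z) + 4176) = √(28*(-1 + 28) + 4176) = √(28*27 + 4176) = √(756 + 4176) = √4932 = 6*√137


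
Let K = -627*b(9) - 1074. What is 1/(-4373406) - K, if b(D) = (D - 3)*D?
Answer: 152771818391/4373406 ≈ 34932.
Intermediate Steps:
b(D) = D*(-3 + D) (b(D) = (-3 + D)*D = D*(-3 + D))
K = -34932 (K = -5643*(-3 + 9) - 1074 = -5643*6 - 1074 = -627*54 - 1074 = -33858 - 1074 = -34932)
1/(-4373406) - K = 1/(-4373406) - 1*(-34932) = -1/4373406 + 34932 = 152771818391/4373406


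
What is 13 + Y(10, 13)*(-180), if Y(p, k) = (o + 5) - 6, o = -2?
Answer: 553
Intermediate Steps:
Y(p, k) = -3 (Y(p, k) = (-2 + 5) - 6 = 3 - 6 = -3)
13 + Y(10, 13)*(-180) = 13 - 3*(-180) = 13 + 540 = 553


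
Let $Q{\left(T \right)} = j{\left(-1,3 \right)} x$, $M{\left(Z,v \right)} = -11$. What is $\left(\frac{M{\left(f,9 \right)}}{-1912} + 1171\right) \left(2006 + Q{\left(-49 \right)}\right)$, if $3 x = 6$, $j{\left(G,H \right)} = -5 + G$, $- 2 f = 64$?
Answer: $\frac{2232246111}{956} \approx 2.335 \cdot 10^{6}$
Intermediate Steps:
$f = -32$ ($f = \left(- \frac{1}{2}\right) 64 = -32$)
$x = 2$ ($x = \frac{1}{3} \cdot 6 = 2$)
$Q{\left(T \right)} = -12$ ($Q{\left(T \right)} = \left(-5 - 1\right) 2 = \left(-6\right) 2 = -12$)
$\left(\frac{M{\left(f,9 \right)}}{-1912} + 1171\right) \left(2006 + Q{\left(-49 \right)}\right) = \left(- \frac{11}{-1912} + 1171\right) \left(2006 - 12\right) = \left(\left(-11\right) \left(- \frac{1}{1912}\right) + 1171\right) 1994 = \left(\frac{11}{1912} + 1171\right) 1994 = \frac{2238963}{1912} \cdot 1994 = \frac{2232246111}{956}$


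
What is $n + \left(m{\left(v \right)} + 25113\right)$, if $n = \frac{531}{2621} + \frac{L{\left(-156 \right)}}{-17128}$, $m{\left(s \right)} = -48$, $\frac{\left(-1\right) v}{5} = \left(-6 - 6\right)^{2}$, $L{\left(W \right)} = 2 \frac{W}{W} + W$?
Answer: $\frac{562619855161}{22446244} \approx 25065.0$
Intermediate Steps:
$L{\left(W \right)} = 2 + W$ ($L{\left(W \right)} = 2 \cdot 1 + W = 2 + W$)
$v = -720$ ($v = - 5 \left(-6 - 6\right)^{2} = - 5 \left(-12\right)^{2} = \left(-5\right) 144 = -720$)
$n = \frac{4749301}{22446244}$ ($n = \frac{531}{2621} + \frac{2 - 156}{-17128} = 531 \cdot \frac{1}{2621} - - \frac{77}{8564} = \frac{531}{2621} + \frac{77}{8564} = \frac{4749301}{22446244} \approx 0.21159$)
$n + \left(m{\left(v \right)} + 25113\right) = \frac{4749301}{22446244} + \left(-48 + 25113\right) = \frac{4749301}{22446244} + 25065 = \frac{562619855161}{22446244}$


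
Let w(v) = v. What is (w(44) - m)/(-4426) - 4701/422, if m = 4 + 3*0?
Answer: -10411753/933886 ≈ -11.149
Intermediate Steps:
m = 4 (m = 4 + 0 = 4)
(w(44) - m)/(-4426) - 4701/422 = (44 - 1*4)/(-4426) - 4701/422 = (44 - 4)*(-1/4426) - 4701*1/422 = 40*(-1/4426) - 4701/422 = -20/2213 - 4701/422 = -10411753/933886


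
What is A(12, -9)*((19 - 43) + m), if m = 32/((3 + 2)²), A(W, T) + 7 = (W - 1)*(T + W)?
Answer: -14768/25 ≈ -590.72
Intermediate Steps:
A(W, T) = -7 + (-1 + W)*(T + W) (A(W, T) = -7 + (W - 1)*(T + W) = -7 + (-1 + W)*(T + W))
m = 32/25 (m = 32/(5²) = 32/25 ≈ 1.2800)
A(12, -9)*((19 - 43) + m) = (-7 + 12² - 1*(-9) - 1*12 - 9*12)*((19 - 43) + 32/25) = (-7 + 144 + 9 - 12 - 108)*(-24 + 32/25) = 26*(-568/25) = -14768/25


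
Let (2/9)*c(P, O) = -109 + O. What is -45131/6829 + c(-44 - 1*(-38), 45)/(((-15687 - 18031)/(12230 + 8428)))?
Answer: 19553717879/115130111 ≈ 169.84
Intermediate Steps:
c(P, O) = -981/2 + 9*O/2 (c(P, O) = 9*(-109 + O)/2 = -981/2 + 9*O/2)
-45131/6829 + c(-44 - 1*(-38), 45)/(((-15687 - 18031)/(12230 + 8428))) = -45131/6829 + (-981/2 + (9/2)*45)/(((-15687 - 18031)/(12230 + 8428))) = -45131*1/6829 + (-981/2 + 405/2)/((-33718/20658)) = -45131/6829 - 288/((-33718*1/20658)) = -45131/6829 - 288/(-16859/10329) = -45131/6829 - 288*(-10329/16859) = -45131/6829 + 2974752/16859 = 19553717879/115130111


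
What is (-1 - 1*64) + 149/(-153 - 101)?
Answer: -16659/254 ≈ -65.587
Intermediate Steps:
(-1 - 1*64) + 149/(-153 - 101) = (-1 - 64) + 149/(-254) = -65 - 1/254*149 = -65 - 149/254 = -16659/254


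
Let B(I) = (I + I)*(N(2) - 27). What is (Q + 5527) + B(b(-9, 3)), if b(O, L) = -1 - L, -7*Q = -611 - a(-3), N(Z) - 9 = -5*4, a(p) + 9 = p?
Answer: 41416/7 ≈ 5916.6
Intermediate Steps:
a(p) = -9 + p
N(Z) = -11 (N(Z) = 9 - 5*4 = 9 - 20 = -11)
Q = 599/7 (Q = -(-611 - (-9 - 3))/7 = -(-611 - 1*(-12))/7 = -(-611 + 12)/7 = -⅐*(-599) = 599/7 ≈ 85.571)
B(I) = -76*I (B(I) = (I + I)*(-11 - 27) = (2*I)*(-38) = -76*I)
(Q + 5527) + B(b(-9, 3)) = (599/7 + 5527) - 76*(-1 - 1*3) = 39288/7 - 76*(-1 - 3) = 39288/7 - 76*(-4) = 39288/7 + 304 = 41416/7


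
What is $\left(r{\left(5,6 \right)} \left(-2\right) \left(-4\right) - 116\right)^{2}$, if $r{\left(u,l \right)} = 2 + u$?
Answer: $3600$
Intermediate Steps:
$\left(r{\left(5,6 \right)} \left(-2\right) \left(-4\right) - 116\right)^{2} = \left(\left(2 + 5\right) \left(-2\right) \left(-4\right) - 116\right)^{2} = \left(7 \left(-2\right) \left(-4\right) - 116\right)^{2} = \left(\left(-14\right) \left(-4\right) - 116\right)^{2} = \left(56 - 116\right)^{2} = \left(-60\right)^{2} = 3600$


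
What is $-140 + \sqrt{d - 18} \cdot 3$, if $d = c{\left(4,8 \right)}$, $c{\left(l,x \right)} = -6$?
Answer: $-140 + 6 i \sqrt{6} \approx -140.0 + 14.697 i$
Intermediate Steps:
$d = -6$
$-140 + \sqrt{d - 18} \cdot 3 = -140 + \sqrt{-6 - 18} \cdot 3 = -140 + \sqrt{-24} \cdot 3 = -140 + 2 i \sqrt{6} \cdot 3 = -140 + 6 i \sqrt{6}$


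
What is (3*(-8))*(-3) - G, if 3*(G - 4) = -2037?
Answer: 747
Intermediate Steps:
G = -675 (G = 4 + (⅓)*(-2037) = 4 - 679 = -675)
(3*(-8))*(-3) - G = (3*(-8))*(-3) - 1*(-675) = -24*(-3) + 675 = 72 + 675 = 747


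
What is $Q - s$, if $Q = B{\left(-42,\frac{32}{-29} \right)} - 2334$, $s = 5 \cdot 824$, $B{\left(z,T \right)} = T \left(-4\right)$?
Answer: $- \frac{187038}{29} \approx -6449.6$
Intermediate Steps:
$B{\left(z,T \right)} = - 4 T$
$s = 4120$
$Q = - \frac{67558}{29}$ ($Q = - 4 \frac{32}{-29} - 2334 = - 4 \cdot 32 \left(- \frac{1}{29}\right) - 2334 = \left(-4\right) \left(- \frac{32}{29}\right) - 2334 = \frac{128}{29} - 2334 = - \frac{67558}{29} \approx -2329.6$)
$Q - s = - \frac{67558}{29} - 4120 = - \frac{187038}{29}$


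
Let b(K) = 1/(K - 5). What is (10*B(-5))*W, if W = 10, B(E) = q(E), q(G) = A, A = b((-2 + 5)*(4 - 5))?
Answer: -25/2 ≈ -12.500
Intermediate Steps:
b(K) = 1/(-5 + K)
A = -1/8 (A = 1/(-5 + (-2 + 5)*(4 - 5)) = 1/(-5 + 3*(-1)) = 1/(-5 - 3) = 1/(-8) = -1/8 ≈ -0.12500)
q(G) = -1/8
B(E) = -1/8
(10*B(-5))*W = (10*(-1/8))*10 = -5/4*10 = -25/2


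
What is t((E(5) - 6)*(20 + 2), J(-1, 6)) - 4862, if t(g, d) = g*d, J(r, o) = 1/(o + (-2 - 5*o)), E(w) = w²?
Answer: -63415/13 ≈ -4878.1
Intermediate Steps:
J(r, o) = 1/(-2 - 4*o)
t(g, d) = d*g
t((E(5) - 6)*(20 + 2), J(-1, 6)) - 4862 = (-1/(2 + 4*6))*((5² - 6)*(20 + 2)) - 4862 = (-1/(2 + 24))*((25 - 6)*22) - 4862 = (-1/26)*(19*22) - 4862 = -1*1/26*418 - 4862 = -1/26*418 - 4862 = -209/13 - 4862 = -63415/13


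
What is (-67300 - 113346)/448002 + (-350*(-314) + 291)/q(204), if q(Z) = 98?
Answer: 24674042537/21952098 ≈ 1124.0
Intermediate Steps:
(-67300 - 113346)/448002 + (-350*(-314) + 291)/q(204) = (-67300 - 113346)/448002 + (-350*(-314) + 291)/98 = -180646*1/448002 + (109900 + 291)*(1/98) = -90323/224001 + 110191*(1/98) = -90323/224001 + 110191/98 = 24674042537/21952098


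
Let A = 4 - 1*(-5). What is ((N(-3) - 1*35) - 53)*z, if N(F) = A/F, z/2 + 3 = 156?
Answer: -27846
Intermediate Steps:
A = 9 (A = 4 + 5 = 9)
z = 306 (z = -6 + 2*156 = -6 + 312 = 306)
N(F) = 9/F
((N(-3) - 1*35) - 53)*z = ((9/(-3) - 1*35) - 53)*306 = ((9*(-1/3) - 35) - 53)*306 = ((-3 - 35) - 53)*306 = (-38 - 53)*306 = -91*306 = -27846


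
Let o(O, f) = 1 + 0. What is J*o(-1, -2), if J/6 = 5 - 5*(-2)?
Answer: 90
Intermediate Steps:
J = 90 (J = 6*(5 - 5*(-2)) = 6*(5 + 10) = 6*15 = 90)
o(O, f) = 1
J*o(-1, -2) = 90*1 = 90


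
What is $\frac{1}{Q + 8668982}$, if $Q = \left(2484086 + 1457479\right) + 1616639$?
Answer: $\frac{1}{14227186} \approx 7.0288 \cdot 10^{-8}$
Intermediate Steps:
$Q = 5558204$ ($Q = 3941565 + 1616639 = 5558204$)
$\frac{1}{Q + 8668982} = \frac{1}{5558204 + 8668982} = \frac{1}{14227186}$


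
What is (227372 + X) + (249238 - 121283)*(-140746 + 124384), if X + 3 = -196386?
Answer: -2093568727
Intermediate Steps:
X = -196389 (X = -3 - 196386 = -196389)
(227372 + X) + (249238 - 121283)*(-140746 + 124384) = (227372 - 196389) + (249238 - 121283)*(-140746 + 124384) = 30983 + 127955*(-16362) = 30983 - 2093599710 = -2093568727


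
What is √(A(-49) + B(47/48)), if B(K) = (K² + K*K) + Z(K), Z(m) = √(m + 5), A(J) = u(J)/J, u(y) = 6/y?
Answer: √(10621442 + 460992*√861)/2352 ≈ 2.0893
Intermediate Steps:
A(J) = 6/J² (A(J) = (6/J)/J = 6/J²)
Z(m) = √(5 + m)
B(K) = √(5 + K) + 2*K² (B(K) = (K² + K*K) + √(5 + K) = (K² + K²) + √(5 + K) = 2*K² + √(5 + K) = √(5 + K) + 2*K²)
√(A(-49) + B(47/48)) = √(6/(-49)² + (√(5 + 47/48) + 2*(47/48)²)) = √(6*(1/2401) + (√(5 + 47*(1/48)) + 2*(47*(1/48))²)) = √(6/2401 + (√(5 + 47/48) + 2*(47/48)²)) = √(6/2401 + (√(287/48) + 2*(2209/2304))) = √(6/2401 + (√861/12 + 2209/1152)) = √(6/2401 + (2209/1152 + √861/12)) = √(5310721/2765952 + √861/12)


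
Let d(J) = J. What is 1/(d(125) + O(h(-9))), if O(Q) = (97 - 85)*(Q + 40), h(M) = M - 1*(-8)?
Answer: 1/593 ≈ 0.0016863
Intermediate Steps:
h(M) = 8 + M (h(M) = M + 8 = 8 + M)
O(Q) = 480 + 12*Q (O(Q) = 12*(40 + Q) = 480 + 12*Q)
1/(d(125) + O(h(-9))) = 1/(125 + (480 + 12*(8 - 9))) = 1/(125 + (480 + 12*(-1))) = 1/(125 + (480 - 12)) = 1/(125 + 468) = 1/593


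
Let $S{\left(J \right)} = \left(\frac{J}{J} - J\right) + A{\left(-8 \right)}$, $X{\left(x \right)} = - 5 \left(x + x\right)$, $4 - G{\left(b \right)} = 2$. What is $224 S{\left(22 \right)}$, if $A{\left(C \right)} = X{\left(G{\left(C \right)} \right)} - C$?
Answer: $-7392$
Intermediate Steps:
$G{\left(b \right)} = 2$ ($G{\left(b \right)} = 4 - 2 = 2$)
$X{\left(x \right)} = - 10 x$ ($X{\left(x \right)} = - 5 \cdot 2 x = - 10 x$)
$A{\left(C \right)} = -20 - C$ ($A{\left(C \right)} = \left(-10\right) 2 - C = -20 - C$)
$S{\left(J \right)} = -11 - J$ ($S{\left(J \right)} = \left(\frac{J}{J} - J\right) - 12 = \left(1 - J\right) + \left(-20 + 8\right) = \left(1 - J\right) - 12 = -11 - J$)
$224 S{\left(22 \right)} = 224 \left(-11 - 22\right) = 224 \left(-33\right) = -7392$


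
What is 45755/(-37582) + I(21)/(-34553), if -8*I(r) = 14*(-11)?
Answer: -3163391937/2597141692 ≈ -1.2180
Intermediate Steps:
I(r) = 77/4 (I(r) = -7*(-11)/4 = -⅛*(-154) = 77/4)
45755/(-37582) + I(21)/(-34553) = 45755/(-37582) + (77/4)/(-34553) = 45755*(-1/37582) + (77/4)*(-1/34553) = -45755/37582 - 77/138212 = -3163391937/2597141692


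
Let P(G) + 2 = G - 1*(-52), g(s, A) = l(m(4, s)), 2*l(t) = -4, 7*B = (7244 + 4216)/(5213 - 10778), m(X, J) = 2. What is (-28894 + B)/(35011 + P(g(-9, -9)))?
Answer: -75038482/91048223 ≈ -0.82416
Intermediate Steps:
B = -764/2597 (B = ((7244 + 4216)/(5213 - 10778))/7 = (11460/(-5565))/7 = (11460*(-1/5565))/7 = (1/7)*(-764/371) = -764/2597 ≈ -0.29419)
l(t) = -2 (l(t) = (1/2)*(-4) = -2)
g(s, A) = -2
P(G) = 50 + G (P(G) = -2 + (G - 1*(-52)) = -2 + (G + 52) = -2 + (52 + G) = 50 + G)
(-28894 + B)/(35011 + P(g(-9, -9))) = (-28894 - 764/2597)/(35011 + (50 - 2)) = -75038482/(2597*(35011 + 48)) = -75038482/2597/35059 = -75038482/2597*1/35059 = -75038482/91048223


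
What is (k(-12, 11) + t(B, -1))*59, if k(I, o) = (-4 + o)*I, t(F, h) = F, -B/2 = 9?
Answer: -6018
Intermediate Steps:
B = -18 (B = -2*9 = -18)
k(I, o) = I*(-4 + o)
(k(-12, 11) + t(B, -1))*59 = (-12*(-4 + 11) - 18)*59 = (-12*7 - 18)*59 = (-84 - 18)*59 = -102*59 = -6018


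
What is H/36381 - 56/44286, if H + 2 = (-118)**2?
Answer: 102418726/268528161 ≈ 0.38141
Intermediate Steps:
H = 13922 (H = -2 + (-118)**2 = -2 + 13924 = 13922)
H/36381 - 56/44286 = 13922/36381 - 56/44286 = 13922*(1/36381) - 56*1/44286 = 13922/36381 - 28/22143 = 102418726/268528161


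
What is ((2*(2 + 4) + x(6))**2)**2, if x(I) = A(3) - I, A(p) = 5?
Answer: 14641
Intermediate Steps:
x(I) = 5 - I
((2*(2 + 4) + x(6))**2)**2 = ((2*(2 + 4) + (5 - 1*6))**2)**2 = ((2*6 + (5 - 6))**2)**2 = ((12 - 1)**2)**2 = (11**2)**2 = 121**2 = 14641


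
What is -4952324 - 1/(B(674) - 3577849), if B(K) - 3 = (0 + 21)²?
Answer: -17716468639219/3577405 ≈ -4.9523e+6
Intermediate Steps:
B(K) = 444 (B(K) = 3 + (0 + 21)² = 3 + 21² = 3 + 441 = 444)
-4952324 - 1/(B(674) - 3577849) = -4952324 - 1/(444 - 3577849) = -4952324 - 1/(-3577405) = -4952324 - 1*(-1/3577405) = -4952324 + 1/3577405 = -17716468639219/3577405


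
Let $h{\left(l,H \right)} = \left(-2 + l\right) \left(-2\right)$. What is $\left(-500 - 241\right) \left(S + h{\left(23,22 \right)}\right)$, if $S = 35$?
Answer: $5187$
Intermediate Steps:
$h{\left(l,H \right)} = 4 - 2 l$
$\left(-500 - 241\right) \left(S + h{\left(23,22 \right)}\right) = \left(-500 - 241\right) \left(35 + \left(4 - 46\right)\right) = - 741 \left(35 + \left(4 - 46\right)\right) = - 741 \left(35 - 42\right) = \left(-741\right) \left(-7\right) = 5187$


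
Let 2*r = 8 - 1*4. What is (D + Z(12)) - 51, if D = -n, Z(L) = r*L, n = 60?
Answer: -87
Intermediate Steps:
r = 2 (r = (8 - 1*4)/2 = (8 - 4)/2 = (½)*4 = 2)
Z(L) = 2*L
D = -60 (D = -1*60 = -60)
(D + Z(12)) - 51 = (-60 + 2*12) - 51 = (-60 + 24) - 51 = -36 - 51 = -87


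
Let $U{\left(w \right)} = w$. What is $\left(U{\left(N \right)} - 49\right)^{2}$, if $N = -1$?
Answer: $2500$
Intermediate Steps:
$\left(U{\left(N \right)} - 49\right)^{2} = \left(-1 - 49\right)^{2} = \left(-50\right)^{2} = 2500$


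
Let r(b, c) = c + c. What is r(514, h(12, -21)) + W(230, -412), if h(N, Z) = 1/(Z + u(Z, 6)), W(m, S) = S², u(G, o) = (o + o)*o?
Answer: 8656946/51 ≈ 1.6974e+5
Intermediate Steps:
u(G, o) = 2*o² (u(G, o) = (2*o)*o = 2*o²)
h(N, Z) = 1/(72 + Z) (h(N, Z) = 1/(Z + 2*6²) = 1/(Z + 2*36) = 1/(Z + 72) = 1/(72 + Z))
r(b, c) = 2*c
r(514, h(12, -21)) + W(230, -412) = 2/(72 - 21) + (-412)² = 2/51 + 169744 = 8656946/51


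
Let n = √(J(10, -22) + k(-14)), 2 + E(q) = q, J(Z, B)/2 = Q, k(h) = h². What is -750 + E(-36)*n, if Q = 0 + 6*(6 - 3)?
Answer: -750 - 76*√58 ≈ -1328.8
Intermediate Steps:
Q = 18 (Q = 0 + 6*3 = 0 + 18 = 18)
J(Z, B) = 36 (J(Z, B) = 2*18 = 36)
E(q) = -2 + q
n = 2*√58 (n = √(36 + (-14)²) = √(36 + 196) = √232 = 2*√58 ≈ 15.232)
-750 + E(-36)*n = -750 + (-2 - 36)*(2*√58) = -750 - 76*√58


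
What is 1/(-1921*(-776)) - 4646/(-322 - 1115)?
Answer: 6925775053/2142130152 ≈ 3.2331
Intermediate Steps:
1/(-1921*(-776)) - 4646/(-322 - 1115) = -1/1921*(-1/776) - 4646/(-1437) = 1/1490696 - 4646*(-1/1437) = 1/1490696 + 4646/1437 = 6925775053/2142130152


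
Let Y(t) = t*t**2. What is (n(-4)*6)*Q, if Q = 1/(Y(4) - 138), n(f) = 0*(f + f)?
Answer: 0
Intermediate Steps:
n(f) = 0 (n(f) = 0*(2*f) = 0)
Y(t) = t**3
Q = -1/74 (Q = 1/(4**3 - 138) = 1/(64 - 138) = 1/(-74) = -1/74 ≈ -0.013514)
(n(-4)*6)*Q = (0*6)*(-1/74) = 0*(-1/74) = 0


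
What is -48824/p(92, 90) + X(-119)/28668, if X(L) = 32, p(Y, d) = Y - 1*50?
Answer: -58320212/50169 ≈ -1162.5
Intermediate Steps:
p(Y, d) = -50 + Y (p(Y, d) = Y - 50 = -50 + Y)
-48824/p(92, 90) + X(-119)/28668 = -48824/(-50 + 92) + 32/28668 = -48824/42 + 32*(1/28668) = -48824*1/42 + 8/7167 = -24412/21 + 8/7167 = -58320212/50169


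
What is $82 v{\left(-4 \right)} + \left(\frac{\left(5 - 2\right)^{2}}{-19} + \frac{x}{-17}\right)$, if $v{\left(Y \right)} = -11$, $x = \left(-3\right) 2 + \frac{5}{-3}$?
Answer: $- \frac{874060}{969} \approx -902.02$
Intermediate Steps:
$x = - \frac{23}{3}$ ($x = -6 + 5 \left(- \frac{1}{3}\right) = -6 - \frac{5}{3} = - \frac{23}{3} \approx -7.6667$)
$82 v{\left(-4 \right)} + \left(\frac{\left(5 - 2\right)^{2}}{-19} + \frac{x}{-17}\right) = 82 \left(-11\right) + \left(\frac{\left(5 - 2\right)^{2}}{-19} - \frac{23}{3 \left(-17\right)}\right) = -902 + \left(3^{2} \left(- \frac{1}{19}\right) - - \frac{23}{51}\right) = -902 + \left(9 \left(- \frac{1}{19}\right) + \frac{23}{51}\right) = -902 + \left(- \frac{9}{19} + \frac{23}{51}\right) = -902 - \frac{22}{969} = - \frac{874060}{969}$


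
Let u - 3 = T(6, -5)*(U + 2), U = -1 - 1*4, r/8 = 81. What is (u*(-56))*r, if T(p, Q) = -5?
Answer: -653184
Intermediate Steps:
r = 648 (r = 8*81 = 648)
U = -5 (U = -1 - 4 = -5)
u = 18 (u = 3 - 5*(-5 + 2) = 3 - 5*(-3) = 3 + 15 = 18)
(u*(-56))*r = (18*(-56))*648 = -1008*648 = -653184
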